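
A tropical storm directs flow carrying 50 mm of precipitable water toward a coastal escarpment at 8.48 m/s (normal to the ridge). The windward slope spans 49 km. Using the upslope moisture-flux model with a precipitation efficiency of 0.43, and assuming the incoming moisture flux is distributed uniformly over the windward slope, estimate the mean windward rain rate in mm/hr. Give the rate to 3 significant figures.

R ≈ 13.4 mm/hr

Incoming column moisture flux per unit ridge length: F = V × PW = 8.48 × 50 = 424 mm·m/s.
Spread over the 49 km slope with efficiency ε = 0.43: R = ε·F/W = 0.43 × 424 / 49000 m = 3.721e-03 mm/s.
R = 3.721e-03 × 3600 = 13.4 mm/hr.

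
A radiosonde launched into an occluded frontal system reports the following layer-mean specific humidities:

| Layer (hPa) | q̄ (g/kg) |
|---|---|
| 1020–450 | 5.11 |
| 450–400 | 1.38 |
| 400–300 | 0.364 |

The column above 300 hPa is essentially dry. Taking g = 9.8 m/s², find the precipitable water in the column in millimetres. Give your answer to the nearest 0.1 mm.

PW ≈ 30.8 mm

Precipitable water is the column-integrated vapour mass per unit area: PW = (1/g) Σ q̄ Δp, with q in kg/kg and Δp in Pa (1 kg/m² of water = 1 mm).
Layer 1020–450 hPa: Δp = 570 hPa = 57000 Pa, q̄ = 0.00511 kg/kg → 0.00511 × 57000 / 9.8 = 29.72 mm
Layer 450–400 hPa: Δp = 50 hPa = 5000 Pa, q̄ = 0.00138 kg/kg → 0.00138 × 5000 / 9.8 = 0.70 mm
Layer 400–300 hPa: Δp = 100 hPa = 10000 Pa, q̄ = 0.000364 kg/kg → 0.000364 × 10000 / 9.8 = 0.37 mm
PW = 29.72 + 0.70 + 0.37 = 30.79 ≈ 30.8 mm.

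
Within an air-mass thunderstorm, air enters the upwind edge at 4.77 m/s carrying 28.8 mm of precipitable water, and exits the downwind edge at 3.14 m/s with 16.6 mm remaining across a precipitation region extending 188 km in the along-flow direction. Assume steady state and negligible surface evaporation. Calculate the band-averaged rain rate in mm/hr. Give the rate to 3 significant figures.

R ≈ 1.63 mm/hr

Column moisture flux per unit crosswind length is F = V × PW.
Inflow: F_in = 4.77 × 28.8 = 137.376 mm·m/s
Outflow: F_out = 3.14 × 16.6 = 52.124 mm·m/s
Steady-state rate R = (F_in − F_out)/L = (137.376 − 52.124) / 188000 m = 4.535e-04 mm/s.
R = 4.535e-04 × 3600 = 1.63 mm/hr.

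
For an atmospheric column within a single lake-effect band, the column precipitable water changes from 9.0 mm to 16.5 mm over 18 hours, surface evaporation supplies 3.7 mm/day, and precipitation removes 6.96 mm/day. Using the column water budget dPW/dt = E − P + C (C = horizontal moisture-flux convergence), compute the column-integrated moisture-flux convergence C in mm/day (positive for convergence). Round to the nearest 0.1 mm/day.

dPW/dt = (16.5 − 9.0) mm / (18/24 day) = +10.000 mm/day.
C = dPW/dt − E + P = (+10.000) − 3.7 + 6.96 = 13.3 mm/day.

C ≈ 13.3 mm/day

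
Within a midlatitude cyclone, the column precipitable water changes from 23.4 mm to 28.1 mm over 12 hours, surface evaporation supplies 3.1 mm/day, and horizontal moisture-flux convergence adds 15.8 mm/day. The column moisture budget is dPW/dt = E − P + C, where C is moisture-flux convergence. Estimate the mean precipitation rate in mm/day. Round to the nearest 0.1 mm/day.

P ≈ 9.5 mm/day

dPW/dt = (28.1 − 23.4) mm / (12/24 day) = +9.400 mm/day.
P = E + C − dPW/dt = 3.1 + (15.8) − (+9.400) = 9.5 mm/day.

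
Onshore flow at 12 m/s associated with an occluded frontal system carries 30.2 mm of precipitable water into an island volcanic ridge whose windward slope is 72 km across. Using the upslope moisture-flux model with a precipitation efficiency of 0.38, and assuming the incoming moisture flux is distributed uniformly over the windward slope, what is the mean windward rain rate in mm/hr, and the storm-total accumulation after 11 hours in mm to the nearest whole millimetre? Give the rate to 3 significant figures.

Incoming column moisture flux per unit ridge length: F = V × PW = 12 × 30.2 = 362.4 mm·m/s.
Spread over the 72 km slope with efficiency ε = 0.38: R = ε·F/W = 0.38 × 362.4 / 72000 m = 1.913e-03 mm/s.
R = 1.913e-03 × 3600 = 6.89 mm/hr.
Over 11 h: total = 6.89 × 11 = 75.79 ≈ 76 mm.

R ≈ 6.89 mm/hr; total ≈ 76 mm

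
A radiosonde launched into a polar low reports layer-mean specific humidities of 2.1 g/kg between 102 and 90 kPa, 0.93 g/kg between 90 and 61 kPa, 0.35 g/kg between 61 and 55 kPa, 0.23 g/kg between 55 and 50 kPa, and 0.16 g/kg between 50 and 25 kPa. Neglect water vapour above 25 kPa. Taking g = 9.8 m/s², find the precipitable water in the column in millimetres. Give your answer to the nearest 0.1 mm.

PW ≈ 6.1 mm

Precipitable water is the column-integrated vapour mass per unit area: PW = (1/g) Σ q̄ Δp, with q in kg/kg and Δp in Pa (1 kg/m² of water = 1 mm).
Layer 102–90 kPa: Δp = 120 hPa = 12000 Pa, q̄ = 0.0021 kg/kg → 0.0021 × 12000 / 9.8 = 2.57 mm
Layer 90–61 kPa: Δp = 290 hPa = 29000 Pa, q̄ = 0.00093 kg/kg → 0.00093 × 29000 / 9.8 = 2.75 mm
Layer 61–55 kPa: Δp = 60 hPa = 6000 Pa, q̄ = 0.00035 kg/kg → 0.00035 × 6000 / 9.8 = 0.21 mm
Layer 55–50 kPa: Δp = 50 hPa = 5000 Pa, q̄ = 0.00023 kg/kg → 0.00023 × 5000 / 9.8 = 0.12 mm
Layer 50–25 kPa: Δp = 250 hPa = 25000 Pa, q̄ = 0.00016 kg/kg → 0.00016 × 25000 / 9.8 = 0.41 mm
PW = 2.57 + 2.75 + 0.21 + 0.12 + 0.41 = 6.06 ≈ 6.1 mm.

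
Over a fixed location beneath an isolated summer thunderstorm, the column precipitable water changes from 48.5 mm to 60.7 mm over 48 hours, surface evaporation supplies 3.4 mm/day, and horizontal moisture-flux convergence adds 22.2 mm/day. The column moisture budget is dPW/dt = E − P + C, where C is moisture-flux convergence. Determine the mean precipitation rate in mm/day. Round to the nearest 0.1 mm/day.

P ≈ 19.5 mm/day

dPW/dt = (60.7 − 48.5) mm / (48/24 day) = +6.100 mm/day.
P = E + C − dPW/dt = 3.4 + (22.2) − (+6.100) = 19.5 mm/day.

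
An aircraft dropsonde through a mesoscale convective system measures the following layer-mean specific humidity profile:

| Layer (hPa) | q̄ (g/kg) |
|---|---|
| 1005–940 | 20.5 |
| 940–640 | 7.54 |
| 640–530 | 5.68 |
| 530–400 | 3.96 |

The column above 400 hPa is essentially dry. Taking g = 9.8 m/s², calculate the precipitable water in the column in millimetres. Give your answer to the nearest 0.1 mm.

PW ≈ 48.3 mm

Precipitable water is the column-integrated vapour mass per unit area: PW = (1/g) Σ q̄ Δp, with q in kg/kg and Δp in Pa (1 kg/m² of water = 1 mm).
Layer 1005–940 hPa: Δp = 65 hPa = 6500 Pa, q̄ = 0.0205 kg/kg → 0.0205 × 6500 / 9.8 = 13.60 mm
Layer 940–640 hPa: Δp = 300 hPa = 30000 Pa, q̄ = 0.00754 kg/kg → 0.00754 × 30000 / 9.8 = 23.08 mm
Layer 640–530 hPa: Δp = 110 hPa = 11000 Pa, q̄ = 0.00568 kg/kg → 0.00568 × 11000 / 9.8 = 6.38 mm
Layer 530–400 hPa: Δp = 130 hPa = 13000 Pa, q̄ = 0.00396 kg/kg → 0.00396 × 13000 / 9.8 = 5.25 mm
PW = 13.60 + 23.08 + 6.38 + 5.25 = 48.31 ≈ 48.3 mm.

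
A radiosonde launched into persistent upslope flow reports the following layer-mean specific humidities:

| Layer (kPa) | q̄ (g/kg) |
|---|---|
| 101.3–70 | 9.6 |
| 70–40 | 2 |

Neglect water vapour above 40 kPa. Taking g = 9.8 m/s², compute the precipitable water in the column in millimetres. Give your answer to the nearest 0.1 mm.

Precipitable water is the column-integrated vapour mass per unit area: PW = (1/g) Σ q̄ Δp, with q in kg/kg and Δp in Pa (1 kg/m² of water = 1 mm).
Layer 101.3–70 kPa: Δp = 313 hPa = 31300 Pa, q̄ = 0.0096 kg/kg → 0.0096 × 31300 / 9.8 = 30.66 mm
Layer 70–40 kPa: Δp = 300 hPa = 30000 Pa, q̄ = 0.002 kg/kg → 0.002 × 30000 / 9.8 = 6.12 mm
PW = 30.66 + 6.12 = 36.78 ≈ 36.8 mm.

PW ≈ 36.8 mm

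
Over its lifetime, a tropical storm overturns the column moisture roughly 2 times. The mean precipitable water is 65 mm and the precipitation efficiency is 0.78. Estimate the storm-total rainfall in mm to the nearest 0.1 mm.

rainfall ≈ 101.4 mm

Each cycle deposits ε × PW = 0.78 × 65 = 50.7 mm.
Over 2 cycles: 2 × 50.7 = 101.4 mm.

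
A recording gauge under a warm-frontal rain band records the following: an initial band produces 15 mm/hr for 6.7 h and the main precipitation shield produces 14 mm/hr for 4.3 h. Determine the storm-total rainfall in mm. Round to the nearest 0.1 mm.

total ≈ 160.7 mm

Total = Σ Rᵢ Δtᵢ = 15 × 6.7 + 14 × 4.3
      = 100.5 + 60.2 = 160.7 mm.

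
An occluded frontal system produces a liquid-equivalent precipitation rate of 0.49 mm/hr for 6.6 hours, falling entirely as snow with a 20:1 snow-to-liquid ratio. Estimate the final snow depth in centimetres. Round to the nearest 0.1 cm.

snow depth ≈ 6.5 cm

Liquid-equivalent depth = 0.49 × 6.6 = 3.234 mm.
Snow depth = 3.234 mm × 20 = 64.68 mm = 6.5 cm.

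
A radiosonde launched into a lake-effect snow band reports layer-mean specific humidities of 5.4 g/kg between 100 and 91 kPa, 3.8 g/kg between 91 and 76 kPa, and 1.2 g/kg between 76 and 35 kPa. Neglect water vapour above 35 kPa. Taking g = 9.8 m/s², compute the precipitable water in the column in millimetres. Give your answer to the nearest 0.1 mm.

Precipitable water is the column-integrated vapour mass per unit area: PW = (1/g) Σ q̄ Δp, with q in kg/kg and Δp in Pa (1 kg/m² of water = 1 mm).
Layer 100–91 kPa: Δp = 90 hPa = 9000 Pa, q̄ = 0.0054 kg/kg → 0.0054 × 9000 / 9.8 = 4.96 mm
Layer 91–76 kPa: Δp = 150 hPa = 15000 Pa, q̄ = 0.0038 kg/kg → 0.0038 × 15000 / 9.8 = 5.82 mm
Layer 76–35 kPa: Δp = 410 hPa = 41000 Pa, q̄ = 0.0012 kg/kg → 0.0012 × 41000 / 9.8 = 5.02 mm
PW = 4.96 + 5.82 + 5.02 = 15.80 ≈ 15.8 mm.

PW ≈ 15.8 mm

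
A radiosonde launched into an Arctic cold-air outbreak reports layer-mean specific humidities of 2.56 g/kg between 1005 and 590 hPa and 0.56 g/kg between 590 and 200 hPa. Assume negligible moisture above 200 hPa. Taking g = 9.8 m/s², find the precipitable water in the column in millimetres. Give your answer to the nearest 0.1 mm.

Precipitable water is the column-integrated vapour mass per unit area: PW = (1/g) Σ q̄ Δp, with q in kg/kg and Δp in Pa (1 kg/m² of water = 1 mm).
Layer 1005–590 hPa: Δp = 415 hPa = 41500 Pa, q̄ = 0.00256 kg/kg → 0.00256 × 41500 / 9.8 = 10.84 mm
Layer 590–200 hPa: Δp = 390 hPa = 39000 Pa, q̄ = 0.00056 kg/kg → 0.00056 × 39000 / 9.8 = 2.23 mm
PW = 10.84 + 2.23 = 13.07 ≈ 13.1 mm.

PW ≈ 13.1 mm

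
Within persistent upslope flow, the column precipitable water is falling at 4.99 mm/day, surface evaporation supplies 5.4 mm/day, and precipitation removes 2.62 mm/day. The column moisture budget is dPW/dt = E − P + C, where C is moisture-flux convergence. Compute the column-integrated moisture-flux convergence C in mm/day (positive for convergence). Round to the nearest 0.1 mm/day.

dPW/dt = -4.99 mm/day.
C = dPW/dt − E + P = (-4.99) − 5.4 + 2.62 = -7.8 mm/day.

C ≈ -7.8 mm/day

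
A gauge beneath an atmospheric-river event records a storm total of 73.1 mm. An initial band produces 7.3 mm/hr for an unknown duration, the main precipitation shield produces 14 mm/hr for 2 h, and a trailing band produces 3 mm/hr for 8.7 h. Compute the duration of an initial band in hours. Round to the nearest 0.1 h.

Known phases: 14 × 2 + 3 × 8.7 = 28 + 26.1 = 54.1 mm.
Remaining depth = 73.1 − 54.1 = 19 mm.
Duration = 19 / 7.3 = 2.6 h.

duration ≈ 2.6 h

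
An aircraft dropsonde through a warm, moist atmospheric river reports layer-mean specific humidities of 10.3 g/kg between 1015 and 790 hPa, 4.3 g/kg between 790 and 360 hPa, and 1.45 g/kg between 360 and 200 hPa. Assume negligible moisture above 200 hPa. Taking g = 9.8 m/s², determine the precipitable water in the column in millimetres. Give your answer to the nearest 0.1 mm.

PW ≈ 44.9 mm

Precipitable water is the column-integrated vapour mass per unit area: PW = (1/g) Σ q̄ Δp, with q in kg/kg and Δp in Pa (1 kg/m² of water = 1 mm).
Layer 1015–790 hPa: Δp = 225 hPa = 22500 Pa, q̄ = 0.0103 kg/kg → 0.0103 × 22500 / 9.8 = 23.65 mm
Layer 790–360 hPa: Δp = 430 hPa = 43000 Pa, q̄ = 0.0043 kg/kg → 0.0043 × 43000 / 9.8 = 18.87 mm
Layer 360–200 hPa: Δp = 160 hPa = 16000 Pa, q̄ = 0.00145 kg/kg → 0.00145 × 16000 / 9.8 = 2.37 mm
PW = 23.65 + 18.87 + 2.37 = 44.89 ≈ 44.9 mm.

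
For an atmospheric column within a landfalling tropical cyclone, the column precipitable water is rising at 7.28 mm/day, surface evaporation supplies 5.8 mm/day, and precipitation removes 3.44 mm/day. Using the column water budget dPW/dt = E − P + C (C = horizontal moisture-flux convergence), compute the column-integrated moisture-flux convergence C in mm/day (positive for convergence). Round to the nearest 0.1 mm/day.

C ≈ 4.9 mm/day

dPW/dt = +7.28 mm/day.
C = dPW/dt − E + P = (+7.28) − 5.8 + 3.44 = 4.9 mm/day.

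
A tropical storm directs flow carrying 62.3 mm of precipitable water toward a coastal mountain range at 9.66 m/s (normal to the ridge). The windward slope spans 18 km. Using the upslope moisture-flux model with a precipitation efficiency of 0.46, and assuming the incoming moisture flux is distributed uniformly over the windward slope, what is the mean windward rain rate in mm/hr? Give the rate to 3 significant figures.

R ≈ 55.4 mm/hr

Incoming column moisture flux per unit ridge length: F = V × PW = 9.66 × 62.3 = 601.818 mm·m/s.
Spread over the 18 km slope with efficiency ε = 0.46: R = ε·F/W = 0.46 × 601.818 / 18000 m = 1.538e-02 mm/s.
R = 1.538e-02 × 3600 = 55.4 mm/hr.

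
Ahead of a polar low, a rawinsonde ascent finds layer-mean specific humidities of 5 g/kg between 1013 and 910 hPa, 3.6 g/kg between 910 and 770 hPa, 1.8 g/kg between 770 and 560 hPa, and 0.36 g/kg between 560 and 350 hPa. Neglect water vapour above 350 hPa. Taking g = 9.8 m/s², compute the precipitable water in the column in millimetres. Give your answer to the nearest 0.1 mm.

PW ≈ 15.0 mm

Precipitable water is the column-integrated vapour mass per unit area: PW = (1/g) Σ q̄ Δp, with q in kg/kg and Δp in Pa (1 kg/m² of water = 1 mm).
Layer 1013–910 hPa: Δp = 103 hPa = 10300 Pa, q̄ = 0.005 kg/kg → 0.005 × 10300 / 9.8 = 5.26 mm
Layer 910–770 hPa: Δp = 140 hPa = 14000 Pa, q̄ = 0.0036 kg/kg → 0.0036 × 14000 / 9.8 = 5.14 mm
Layer 770–560 hPa: Δp = 210 hPa = 21000 Pa, q̄ = 0.0018 kg/kg → 0.0018 × 21000 / 9.8 = 3.86 mm
Layer 560–350 hPa: Δp = 210 hPa = 21000 Pa, q̄ = 0.00036 kg/kg → 0.00036 × 21000 / 9.8 = 0.77 mm
PW = 5.26 + 5.14 + 3.86 + 0.77 = 15.03 ≈ 15.0 mm.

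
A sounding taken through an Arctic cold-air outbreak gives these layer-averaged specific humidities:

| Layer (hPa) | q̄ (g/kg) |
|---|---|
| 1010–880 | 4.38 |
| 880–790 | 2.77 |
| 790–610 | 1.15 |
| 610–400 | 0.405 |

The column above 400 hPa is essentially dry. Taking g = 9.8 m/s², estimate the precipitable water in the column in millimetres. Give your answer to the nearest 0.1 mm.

PW ≈ 11.3 mm

Precipitable water is the column-integrated vapour mass per unit area: PW = (1/g) Σ q̄ Δp, with q in kg/kg and Δp in Pa (1 kg/m² of water = 1 mm).
Layer 1010–880 hPa: Δp = 130 hPa = 13000 Pa, q̄ = 0.00438 kg/kg → 0.00438 × 13000 / 9.8 = 5.81 mm
Layer 880–790 hPa: Δp = 90 hPa = 9000 Pa, q̄ = 0.00277 kg/kg → 0.00277 × 9000 / 9.8 = 2.54 mm
Layer 790–610 hPa: Δp = 180 hPa = 18000 Pa, q̄ = 0.00115 kg/kg → 0.00115 × 18000 / 9.8 = 2.11 mm
Layer 610–400 hPa: Δp = 210 hPa = 21000 Pa, q̄ = 0.000405 kg/kg → 0.000405 × 21000 / 9.8 = 0.87 mm
PW = 5.81 + 2.54 + 2.11 + 0.87 = 11.33 ≈ 11.3 mm.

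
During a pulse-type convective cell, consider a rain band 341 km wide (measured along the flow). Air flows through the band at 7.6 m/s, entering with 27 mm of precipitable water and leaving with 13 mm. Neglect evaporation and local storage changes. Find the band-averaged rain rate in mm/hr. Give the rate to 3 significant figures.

Column moisture flux per unit crosswind length is F = V × PW.
Inflow: F_in = 7.6 × 27 = 205.2 mm·m/s
Outflow: F_out = 7.6 × 13 = 98.8 mm·m/s
Steady-state rate R = (F_in − F_out)/L = (205.2 − 98.8) / 341000 m = 3.120e-04 mm/s.
R = 3.120e-04 × 3600 = 1.12 mm/hr.

R ≈ 1.12 mm/hr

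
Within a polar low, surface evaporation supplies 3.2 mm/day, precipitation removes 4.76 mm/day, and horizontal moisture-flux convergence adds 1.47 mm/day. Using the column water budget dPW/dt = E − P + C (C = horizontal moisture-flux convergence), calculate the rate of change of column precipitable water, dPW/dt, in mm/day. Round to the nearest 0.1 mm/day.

dPW/dt ≈ -0.1 mm/day

dPW/dt = E − P + C = 3.2 − 4.76 + (1.47) = -0.1 mm/day.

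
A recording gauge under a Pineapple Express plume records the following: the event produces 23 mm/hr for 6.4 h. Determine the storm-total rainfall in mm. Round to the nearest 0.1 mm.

Total = Σ Rᵢ Δtᵢ = 23 × 6.4
      = 147.2 = 147.2 mm.

total ≈ 147.2 mm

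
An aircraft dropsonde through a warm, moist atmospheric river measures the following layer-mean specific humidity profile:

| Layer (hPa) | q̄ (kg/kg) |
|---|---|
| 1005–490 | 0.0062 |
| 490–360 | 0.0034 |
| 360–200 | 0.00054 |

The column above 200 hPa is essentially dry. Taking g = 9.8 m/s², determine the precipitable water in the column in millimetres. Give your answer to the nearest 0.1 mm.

Precipitable water is the column-integrated vapour mass per unit area: PW = (1/g) Σ q̄ Δp, with q in kg/kg and Δp in Pa (1 kg/m² of water = 1 mm).
Layer 1005–490 hPa: Δp = 515 hPa = 51500 Pa, q̄ = 0.0062 kg/kg → 0.0062 × 51500 / 9.8 = 32.58 mm
Layer 490–360 hPa: Δp = 130 hPa = 13000 Pa, q̄ = 0.0034 kg/kg → 0.0034 × 13000 / 9.8 = 4.51 mm
Layer 360–200 hPa: Δp = 160 hPa = 16000 Pa, q̄ = 0.00054 kg/kg → 0.00054 × 16000 / 9.8 = 0.88 mm
PW = 32.58 + 4.51 + 0.88 = 37.97 ≈ 38.0 mm.

PW ≈ 38.0 mm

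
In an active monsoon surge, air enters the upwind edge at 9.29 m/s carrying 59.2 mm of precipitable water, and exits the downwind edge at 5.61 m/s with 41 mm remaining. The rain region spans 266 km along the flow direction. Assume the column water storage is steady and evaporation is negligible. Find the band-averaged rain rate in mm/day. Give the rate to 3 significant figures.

R ≈ 104 mm/day

Column moisture flux per unit crosswind length is F = V × PW.
Inflow: F_in = 9.29 × 59.2 = 549.968 mm·m/s
Outflow: F_out = 5.61 × 41 = 230.01 mm·m/s
Steady-state rate R = (F_in − F_out)/L = (549.968 − 230.01) / 266000 m = 1.203e-03 mm/s.
R = 1.203e-03 × 3600 × 24 = 104 mm/day.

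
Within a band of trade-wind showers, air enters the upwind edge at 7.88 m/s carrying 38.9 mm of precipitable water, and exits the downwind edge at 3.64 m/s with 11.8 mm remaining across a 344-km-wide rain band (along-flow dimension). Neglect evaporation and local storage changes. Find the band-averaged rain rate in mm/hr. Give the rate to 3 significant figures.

R ≈ 2.76 mm/hr

Column moisture flux per unit crosswind length is F = V × PW.
Inflow: F_in = 7.88 × 38.9 = 306.532 mm·m/s
Outflow: F_out = 3.64 × 11.8 = 42.952 mm·m/s
Steady-state rate R = (F_in − F_out)/L = (306.532 − 42.952) / 344000 m = 7.662e-04 mm/s.
R = 7.662e-04 × 3600 = 2.76 mm/hr.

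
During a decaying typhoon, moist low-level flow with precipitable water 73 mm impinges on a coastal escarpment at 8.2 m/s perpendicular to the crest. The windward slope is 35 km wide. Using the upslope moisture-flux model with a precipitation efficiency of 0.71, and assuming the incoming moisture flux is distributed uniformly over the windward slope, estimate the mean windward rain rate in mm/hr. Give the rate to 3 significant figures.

R ≈ 43.7 mm/hr

Incoming column moisture flux per unit ridge length: F = V × PW = 8.2 × 73 = 598.6 mm·m/s.
Spread over the 35 km slope with efficiency ε = 0.71: R = ε·F/W = 0.71 × 598.6 / 35000 m = 1.214e-02 mm/s.
R = 1.214e-02 × 3600 = 43.7 mm/hr.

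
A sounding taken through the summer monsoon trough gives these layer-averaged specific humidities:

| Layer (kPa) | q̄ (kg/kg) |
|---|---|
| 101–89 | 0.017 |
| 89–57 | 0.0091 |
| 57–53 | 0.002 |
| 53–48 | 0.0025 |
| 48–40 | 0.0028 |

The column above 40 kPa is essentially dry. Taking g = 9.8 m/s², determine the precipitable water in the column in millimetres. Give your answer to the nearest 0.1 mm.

Precipitable water is the column-integrated vapour mass per unit area: PW = (1/g) Σ q̄ Δp, with q in kg/kg and Δp in Pa (1 kg/m² of water = 1 mm).
Layer 101–89 kPa: Δp = 120 hPa = 12000 Pa, q̄ = 0.017 kg/kg → 0.017 × 12000 / 9.8 = 20.82 mm
Layer 89–57 kPa: Δp = 320 hPa = 32000 Pa, q̄ = 0.0091 kg/kg → 0.0091 × 32000 / 9.8 = 29.71 mm
Layer 57–53 kPa: Δp = 40 hPa = 4000 Pa, q̄ = 0.002 kg/kg → 0.002 × 4000 / 9.8 = 0.82 mm
Layer 53–48 kPa: Δp = 50 hPa = 5000 Pa, q̄ = 0.0025 kg/kg → 0.0025 × 5000 / 9.8 = 1.28 mm
Layer 48–40 kPa: Δp = 80 hPa = 8000 Pa, q̄ = 0.0028 kg/kg → 0.0028 × 8000 / 9.8 = 2.29 mm
PW = 20.82 + 29.71 + 0.82 + 1.28 + 2.29 = 54.92 ≈ 54.9 mm.

PW ≈ 54.9 mm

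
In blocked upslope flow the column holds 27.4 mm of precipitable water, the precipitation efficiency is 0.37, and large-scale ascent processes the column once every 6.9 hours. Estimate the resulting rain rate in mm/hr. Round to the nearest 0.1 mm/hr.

R ≈ 1.5 mm/hr

Each overturning extracts ε × PW = 0.37 × 27.4 = 10.138 mm.
Rate = ε·PW / τ = 10.138 / 6.9 h = 1.5 mm/hr.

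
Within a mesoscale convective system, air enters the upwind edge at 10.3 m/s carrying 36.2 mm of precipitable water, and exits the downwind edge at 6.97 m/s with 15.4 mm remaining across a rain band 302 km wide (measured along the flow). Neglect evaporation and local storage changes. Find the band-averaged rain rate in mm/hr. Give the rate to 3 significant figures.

Column moisture flux per unit crosswind length is F = V × PW.
Inflow: F_in = 10.3 × 36.2 = 372.86 mm·m/s
Outflow: F_out = 6.97 × 15.4 = 107.338 mm·m/s
Steady-state rate R = (F_in − F_out)/L = (372.86 − 107.338) / 302000 m = 8.792e-04 mm/s.
R = 8.792e-04 × 3600 = 3.17 mm/hr.

R ≈ 3.17 mm/hr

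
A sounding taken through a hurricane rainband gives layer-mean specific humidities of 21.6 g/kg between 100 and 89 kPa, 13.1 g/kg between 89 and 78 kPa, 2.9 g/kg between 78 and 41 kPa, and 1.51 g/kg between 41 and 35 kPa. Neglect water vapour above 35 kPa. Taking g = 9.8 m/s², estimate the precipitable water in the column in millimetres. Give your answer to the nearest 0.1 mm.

PW ≈ 50.8 mm

Precipitable water is the column-integrated vapour mass per unit area: PW = (1/g) Σ q̄ Δp, with q in kg/kg and Δp in Pa (1 kg/m² of water = 1 mm).
Layer 100–89 kPa: Δp = 110 hPa = 11000 Pa, q̄ = 0.0216 kg/kg → 0.0216 × 11000 / 9.8 = 24.24 mm
Layer 89–78 kPa: Δp = 110 hPa = 11000 Pa, q̄ = 0.0131 kg/kg → 0.0131 × 11000 / 9.8 = 14.70 mm
Layer 78–41 kPa: Δp = 370 hPa = 37000 Pa, q̄ = 0.0029 kg/kg → 0.0029 × 37000 / 9.8 = 10.95 mm
Layer 41–35 kPa: Δp = 60 hPa = 6000 Pa, q̄ = 0.00151 kg/kg → 0.00151 × 6000 / 9.8 = 0.92 mm
PW = 24.24 + 14.70 + 10.95 + 0.92 = 50.81 ≈ 50.8 mm.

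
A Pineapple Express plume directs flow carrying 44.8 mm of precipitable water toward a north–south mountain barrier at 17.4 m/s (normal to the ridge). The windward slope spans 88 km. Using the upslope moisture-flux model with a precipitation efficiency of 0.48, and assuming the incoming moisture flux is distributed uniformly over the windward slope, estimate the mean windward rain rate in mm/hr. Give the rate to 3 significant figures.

Incoming column moisture flux per unit ridge length: F = V × PW = 17.4 × 44.8 = 779.52 mm·m/s.
Spread over the 88 km slope with efficiency ε = 0.48: R = ε·F/W = 0.48 × 779.52 / 88000 m = 4.252e-03 mm/s.
R = 4.252e-03 × 3600 = 15.3 mm/hr.

R ≈ 15.3 mm/hr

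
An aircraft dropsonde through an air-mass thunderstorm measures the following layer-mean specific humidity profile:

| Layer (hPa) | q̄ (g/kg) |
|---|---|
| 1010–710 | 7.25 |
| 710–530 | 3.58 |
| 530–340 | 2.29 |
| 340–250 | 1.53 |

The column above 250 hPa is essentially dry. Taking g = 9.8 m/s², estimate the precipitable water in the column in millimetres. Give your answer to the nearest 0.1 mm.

Precipitable water is the column-integrated vapour mass per unit area: PW = (1/g) Σ q̄ Δp, with q in kg/kg and Δp in Pa (1 kg/m² of water = 1 mm).
Layer 1010–710 hPa: Δp = 300 hPa = 30000 Pa, q̄ = 0.00725 kg/kg → 0.00725 × 30000 / 9.8 = 22.19 mm
Layer 710–530 hPa: Δp = 180 hPa = 18000 Pa, q̄ = 0.00358 kg/kg → 0.00358 × 18000 / 9.8 = 6.58 mm
Layer 530–340 hPa: Δp = 190 hPa = 19000 Pa, q̄ = 0.00229 kg/kg → 0.00229 × 19000 / 9.8 = 4.44 mm
Layer 340–250 hPa: Δp = 90 hPa = 9000 Pa, q̄ = 0.00153 kg/kg → 0.00153 × 9000 / 9.8 = 1.41 mm
PW = 22.19 + 6.58 + 4.44 + 1.41 = 34.62 ≈ 34.6 mm.

PW ≈ 34.6 mm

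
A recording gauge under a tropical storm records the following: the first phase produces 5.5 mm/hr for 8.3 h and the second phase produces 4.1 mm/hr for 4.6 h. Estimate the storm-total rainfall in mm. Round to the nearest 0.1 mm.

Total = Σ Rᵢ Δtᵢ = 5.5 × 8.3 + 4.1 × 4.6
      = 45.65 + 18.86 = 64.5 mm.

total ≈ 64.5 mm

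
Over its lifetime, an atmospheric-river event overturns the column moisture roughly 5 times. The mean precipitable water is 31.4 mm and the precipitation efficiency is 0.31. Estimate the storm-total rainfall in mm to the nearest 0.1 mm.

rainfall ≈ 48.7 mm

Each cycle deposits ε × PW = 0.31 × 31.4 = 9.734 mm.
Over 5 cycles: 5 × 9.734 = 48.7 mm.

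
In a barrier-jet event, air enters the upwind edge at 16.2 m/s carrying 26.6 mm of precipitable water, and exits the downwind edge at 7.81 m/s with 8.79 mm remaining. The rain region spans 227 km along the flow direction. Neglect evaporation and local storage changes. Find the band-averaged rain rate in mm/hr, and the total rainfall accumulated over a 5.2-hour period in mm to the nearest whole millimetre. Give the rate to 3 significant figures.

R ≈ 5.75 mm/hr; total ≈ 30 mm

Column moisture flux per unit crosswind length is F = V × PW.
Inflow: F_in = 16.2 × 26.6 = 430.92 mm·m/s
Outflow: F_out = 7.81 × 8.79 = 68.6499 mm·m/s
Steady-state rate R = (F_in − F_out)/L = (430.92 − 68.6499) / 227000 m = 1.596e-03 mm/s.
R = 1.596e-03 × 3600 = 5.75 mm/hr.
Over 5.2 h: total = 5.75 × 5.2 = 29.9 ≈ 30 mm.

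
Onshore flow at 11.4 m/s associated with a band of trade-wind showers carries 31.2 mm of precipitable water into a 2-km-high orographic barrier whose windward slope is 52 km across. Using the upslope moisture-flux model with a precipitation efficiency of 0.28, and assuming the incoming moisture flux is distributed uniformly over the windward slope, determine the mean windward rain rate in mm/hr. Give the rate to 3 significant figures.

R ≈ 6.89 mm/hr

Incoming column moisture flux per unit ridge length: F = V × PW = 11.4 × 31.2 = 355.68 mm·m/s.
Spread over the 52 km slope with efficiency ε = 0.28: R = ε·F/W = 0.28 × 355.68 / 52000 m = 1.915e-03 mm/s.
R = 1.915e-03 × 3600 = 6.89 mm/hr.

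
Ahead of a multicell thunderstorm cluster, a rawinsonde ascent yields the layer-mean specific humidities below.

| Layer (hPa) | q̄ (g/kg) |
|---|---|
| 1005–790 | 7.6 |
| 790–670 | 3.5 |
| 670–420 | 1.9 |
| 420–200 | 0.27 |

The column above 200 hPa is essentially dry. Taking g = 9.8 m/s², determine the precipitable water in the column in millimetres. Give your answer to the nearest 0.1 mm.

PW ≈ 26.4 mm

Precipitable water is the column-integrated vapour mass per unit area: PW = (1/g) Σ q̄ Δp, with q in kg/kg and Δp in Pa (1 kg/m² of water = 1 mm).
Layer 1005–790 hPa: Δp = 215 hPa = 21500 Pa, q̄ = 0.0076 kg/kg → 0.0076 × 21500 / 9.8 = 16.67 mm
Layer 790–670 hPa: Δp = 120 hPa = 12000 Pa, q̄ = 0.0035 kg/kg → 0.0035 × 12000 / 9.8 = 4.29 mm
Layer 670–420 hPa: Δp = 250 hPa = 25000 Pa, q̄ = 0.0019 kg/kg → 0.0019 × 25000 / 9.8 = 4.85 mm
Layer 420–200 hPa: Δp = 220 hPa = 22000 Pa, q̄ = 0.00027 kg/kg → 0.00027 × 22000 / 9.8 = 0.61 mm
PW = 16.67 + 4.29 + 4.85 + 0.61 = 26.42 ≈ 26.4 mm.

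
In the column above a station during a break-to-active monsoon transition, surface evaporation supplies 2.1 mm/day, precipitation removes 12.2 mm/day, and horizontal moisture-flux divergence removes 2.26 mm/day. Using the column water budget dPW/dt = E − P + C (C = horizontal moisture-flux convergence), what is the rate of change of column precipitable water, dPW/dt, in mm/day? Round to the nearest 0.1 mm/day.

dPW/dt = E − P + C = 2.1 − 12.2 + (-2.26) = -12.4 mm/day.

dPW/dt ≈ -12.4 mm/day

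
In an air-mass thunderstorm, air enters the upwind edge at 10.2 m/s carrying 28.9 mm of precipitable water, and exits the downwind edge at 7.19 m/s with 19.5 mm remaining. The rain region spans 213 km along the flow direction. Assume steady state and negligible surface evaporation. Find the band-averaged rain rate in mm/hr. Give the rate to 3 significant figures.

Column moisture flux per unit crosswind length is F = V × PW.
Inflow: F_in = 10.2 × 28.9 = 294.78 mm·m/s
Outflow: F_out = 7.19 × 19.5 = 140.205 mm·m/s
Steady-state rate R = (F_in − F_out)/L = (294.78 − 140.205) / 213000 m = 7.257e-04 mm/s.
R = 7.257e-04 × 3600 = 2.61 mm/hr.

R ≈ 2.61 mm/hr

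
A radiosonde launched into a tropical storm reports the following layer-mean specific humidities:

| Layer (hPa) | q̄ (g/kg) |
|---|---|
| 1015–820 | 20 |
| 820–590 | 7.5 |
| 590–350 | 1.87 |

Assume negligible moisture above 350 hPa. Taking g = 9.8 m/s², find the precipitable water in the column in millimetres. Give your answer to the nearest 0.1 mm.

PW ≈ 62.0 mm

Precipitable water is the column-integrated vapour mass per unit area: PW = (1/g) Σ q̄ Δp, with q in kg/kg and Δp in Pa (1 kg/m² of water = 1 mm).
Layer 1015–820 hPa: Δp = 195 hPa = 19500 Pa, q̄ = 0.02 kg/kg → 0.02 × 19500 / 9.8 = 39.80 mm
Layer 820–590 hPa: Δp = 230 hPa = 23000 Pa, q̄ = 0.0075 kg/kg → 0.0075 × 23000 / 9.8 = 17.60 mm
Layer 590–350 hPa: Δp = 240 hPa = 24000 Pa, q̄ = 0.00187 kg/kg → 0.00187 × 24000 / 9.8 = 4.58 mm
PW = 39.80 + 17.60 + 4.58 = 61.98 ≈ 62.0 mm.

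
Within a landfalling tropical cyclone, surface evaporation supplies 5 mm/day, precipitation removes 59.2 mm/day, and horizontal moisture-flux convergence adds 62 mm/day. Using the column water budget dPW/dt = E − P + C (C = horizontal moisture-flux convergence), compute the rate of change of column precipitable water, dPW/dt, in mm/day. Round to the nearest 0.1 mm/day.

dPW/dt = E − P + C = 5 − 59.2 + (62) = 7.8 mm/day.

dPW/dt ≈ 7.8 mm/day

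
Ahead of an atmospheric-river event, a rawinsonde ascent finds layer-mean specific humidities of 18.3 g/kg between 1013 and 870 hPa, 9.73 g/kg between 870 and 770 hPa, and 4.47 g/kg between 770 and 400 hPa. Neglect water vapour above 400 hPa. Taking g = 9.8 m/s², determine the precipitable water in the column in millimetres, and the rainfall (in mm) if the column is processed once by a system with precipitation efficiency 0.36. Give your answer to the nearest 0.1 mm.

Precipitable water is the column-integrated vapour mass per unit area: PW = (1/g) Σ q̄ Δp, with q in kg/kg and Δp in Pa (1 kg/m² of water = 1 mm).
Layer 1013–870 hPa: Δp = 143 hPa = 14300 Pa, q̄ = 0.0183 kg/kg → 0.0183 × 14300 / 9.8 = 26.70 mm
Layer 870–770 hPa: Δp = 100 hPa = 10000 Pa, q̄ = 0.00973 kg/kg → 0.00973 × 10000 / 9.8 = 9.93 mm
Layer 770–400 hPa: Δp = 370 hPa = 37000 Pa, q̄ = 0.00447 kg/kg → 0.00447 × 37000 / 9.8 = 16.88 mm
PW = 26.70 + 9.93 + 16.88 = 53.51 ≈ 53.5 mm.
Rainfall = ε × PW = 0.36 × 53.5 = 19.3 mm.

PW ≈ 53.5 mm; rainfall ≈ 19.3 mm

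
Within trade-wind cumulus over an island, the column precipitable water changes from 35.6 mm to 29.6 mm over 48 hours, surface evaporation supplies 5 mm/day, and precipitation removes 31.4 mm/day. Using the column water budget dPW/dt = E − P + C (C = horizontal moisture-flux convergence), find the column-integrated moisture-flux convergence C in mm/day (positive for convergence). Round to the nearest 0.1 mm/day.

dPW/dt = (29.6 − 35.6) mm / (48/24 day) = -3.000 mm/day.
C = dPW/dt − E + P = (-3.000) − 5 + 31.4 = 23.4 mm/day.

C ≈ 23.4 mm/day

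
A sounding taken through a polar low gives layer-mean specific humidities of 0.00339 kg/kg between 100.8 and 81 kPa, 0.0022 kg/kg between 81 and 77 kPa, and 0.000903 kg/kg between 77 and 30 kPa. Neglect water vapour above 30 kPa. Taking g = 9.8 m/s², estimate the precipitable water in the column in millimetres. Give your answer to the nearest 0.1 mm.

PW ≈ 12.1 mm

Precipitable water is the column-integrated vapour mass per unit area: PW = (1/g) Σ q̄ Δp, with q in kg/kg and Δp in Pa (1 kg/m² of water = 1 mm).
Layer 100.8–81 kPa: Δp = 198 hPa = 19800 Pa, q̄ = 0.00339 kg/kg → 0.00339 × 19800 / 9.8 = 6.85 mm
Layer 81–77 kPa: Δp = 40 hPa = 4000 Pa, q̄ = 0.0022 kg/kg → 0.0022 × 4000 / 9.8 = 0.90 mm
Layer 77–30 kPa: Δp = 470 hPa = 47000 Pa, q̄ = 0.000903 kg/kg → 0.000903 × 47000 / 9.8 = 4.33 mm
PW = 6.85 + 0.90 + 4.33 = 12.08 ≈ 12.1 mm.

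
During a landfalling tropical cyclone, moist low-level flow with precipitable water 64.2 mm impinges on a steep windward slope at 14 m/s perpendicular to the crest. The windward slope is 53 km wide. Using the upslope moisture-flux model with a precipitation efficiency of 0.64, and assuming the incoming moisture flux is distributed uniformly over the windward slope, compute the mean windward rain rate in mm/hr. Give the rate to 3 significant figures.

R ≈ 39.1 mm/hr

Incoming column moisture flux per unit ridge length: F = V × PW = 14 × 64.2 = 898.8 mm·m/s.
Spread over the 53 km slope with efficiency ε = 0.64: R = ε·F/W = 0.64 × 898.8 / 53000 m = 1.085e-02 mm/s.
R = 1.085e-02 × 3600 = 39.1 mm/hr.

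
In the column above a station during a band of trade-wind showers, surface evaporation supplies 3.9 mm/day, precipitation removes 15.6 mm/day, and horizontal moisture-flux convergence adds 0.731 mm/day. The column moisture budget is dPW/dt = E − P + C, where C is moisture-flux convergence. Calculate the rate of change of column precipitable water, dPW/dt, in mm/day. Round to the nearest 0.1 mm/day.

dPW/dt ≈ -11.0 mm/day

dPW/dt = E − P + C = 3.9 − 15.6 + (0.731) = -11.0 mm/day.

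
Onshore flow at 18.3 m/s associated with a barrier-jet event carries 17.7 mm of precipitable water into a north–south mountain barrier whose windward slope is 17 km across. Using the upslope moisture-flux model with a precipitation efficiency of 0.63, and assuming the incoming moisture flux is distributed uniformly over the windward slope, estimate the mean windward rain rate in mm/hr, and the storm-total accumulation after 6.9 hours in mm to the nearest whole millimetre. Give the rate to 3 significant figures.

R ≈ 43.2 mm/hr; total ≈ 298 mm

Incoming column moisture flux per unit ridge length: F = V × PW = 18.3 × 17.7 = 323.91 mm·m/s.
Spread over the 17 km slope with efficiency ε = 0.63: R = ε·F/W = 0.63 × 323.91 / 17000 m = 1.200e-02 mm/s.
R = 1.200e-02 × 3600 = 43.2 mm/hr.
Over 6.9 h: total = 43.2 × 6.9 = 298.08 ≈ 298 mm.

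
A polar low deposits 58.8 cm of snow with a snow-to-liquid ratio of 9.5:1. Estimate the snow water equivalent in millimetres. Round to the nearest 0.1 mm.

SWE ≈ 61.9 mm

SWE = snow depth / ratio = 58.8 cm / 9.5 = 6.189 cm = 61.9 mm.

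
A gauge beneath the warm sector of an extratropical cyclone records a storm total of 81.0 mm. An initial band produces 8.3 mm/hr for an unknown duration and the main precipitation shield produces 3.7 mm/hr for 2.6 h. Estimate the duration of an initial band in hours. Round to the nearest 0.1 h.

duration ≈ 8.6 h

Known phases: 3.7 × 2.6 = 9.62 mm.
Remaining depth = 81.0 − 9.62 = 71.38 mm.
Duration = 71.38 / 8.3 = 8.6 h.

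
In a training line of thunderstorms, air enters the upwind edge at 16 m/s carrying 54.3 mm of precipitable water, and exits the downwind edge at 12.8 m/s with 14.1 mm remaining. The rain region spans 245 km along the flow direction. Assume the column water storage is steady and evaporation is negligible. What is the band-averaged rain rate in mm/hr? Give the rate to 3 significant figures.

R ≈ 10.1 mm/hr

Column moisture flux per unit crosswind length is F = V × PW.
Inflow: F_in = 16 × 54.3 = 868.8 mm·m/s
Outflow: F_out = 12.8 × 14.1 = 180.48 mm·m/s
Steady-state rate R = (F_in − F_out)/L = (868.8 − 180.48) / 245000 m = 2.809e-03 mm/s.
R = 2.809e-03 × 3600 = 10.1 mm/hr.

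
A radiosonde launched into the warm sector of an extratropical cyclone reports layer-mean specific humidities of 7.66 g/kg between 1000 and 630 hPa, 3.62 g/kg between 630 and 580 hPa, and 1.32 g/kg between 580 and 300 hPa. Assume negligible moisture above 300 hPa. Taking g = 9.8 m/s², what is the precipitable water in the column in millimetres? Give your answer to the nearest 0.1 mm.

PW ≈ 34.5 mm

Precipitable water is the column-integrated vapour mass per unit area: PW = (1/g) Σ q̄ Δp, with q in kg/kg and Δp in Pa (1 kg/m² of water = 1 mm).
Layer 1000–630 hPa: Δp = 370 hPa = 37000 Pa, q̄ = 0.00766 kg/kg → 0.00766 × 37000 / 9.8 = 28.92 mm
Layer 630–580 hPa: Δp = 50 hPa = 5000 Pa, q̄ = 0.00362 kg/kg → 0.00362 × 5000 / 9.8 = 1.85 mm
Layer 580–300 hPa: Δp = 280 hPa = 28000 Pa, q̄ = 0.00132 kg/kg → 0.00132 × 28000 / 9.8 = 3.77 mm
PW = 28.92 + 1.85 + 3.77 = 34.54 ≈ 34.5 mm.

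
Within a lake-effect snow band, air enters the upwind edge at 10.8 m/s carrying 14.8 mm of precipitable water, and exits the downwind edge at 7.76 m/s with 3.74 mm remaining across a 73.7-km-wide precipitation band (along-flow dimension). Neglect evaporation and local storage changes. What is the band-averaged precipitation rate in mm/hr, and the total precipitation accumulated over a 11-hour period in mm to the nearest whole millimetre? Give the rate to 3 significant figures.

R ≈ 6.39 mm/hr; total ≈ 70 mm

Column moisture flux per unit crosswind length is F = V × PW.
Inflow: F_in = 10.8 × 14.8 = 159.84 mm·m/s
Outflow: F_out = 7.76 × 3.74 = 29.0224 mm·m/s
Steady-state rate R = (F_in − F_out)/L = (159.84 − 29.0224) / 73700 m = 1.775e-03 mm/s.
R = 1.775e-03 × 3600 = 6.39 mm/hr.
Over 11 h: total = 6.39 × 11 = 70.29 ≈ 70 mm.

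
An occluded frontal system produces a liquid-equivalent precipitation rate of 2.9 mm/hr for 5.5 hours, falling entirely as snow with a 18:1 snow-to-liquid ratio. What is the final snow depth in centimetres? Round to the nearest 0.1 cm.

Liquid-equivalent depth = 2.9 × 5.5 = 15.95 mm.
Snow depth = 15.95 mm × 18 = 287.1 mm = 28.7 cm.

snow depth ≈ 28.7 cm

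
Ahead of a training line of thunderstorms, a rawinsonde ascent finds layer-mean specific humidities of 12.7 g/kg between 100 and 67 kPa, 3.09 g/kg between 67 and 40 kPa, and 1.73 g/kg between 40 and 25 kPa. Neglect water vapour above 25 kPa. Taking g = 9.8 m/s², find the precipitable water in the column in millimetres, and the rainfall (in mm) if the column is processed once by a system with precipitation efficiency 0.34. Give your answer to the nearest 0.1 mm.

PW ≈ 53.9 mm; rainfall ≈ 18.3 mm

Precipitable water is the column-integrated vapour mass per unit area: PW = (1/g) Σ q̄ Δp, with q in kg/kg and Δp in Pa (1 kg/m² of water = 1 mm).
Layer 100–67 kPa: Δp = 330 hPa = 33000 Pa, q̄ = 0.0127 kg/kg → 0.0127 × 33000 / 9.8 = 42.77 mm
Layer 67–40 kPa: Δp = 270 hPa = 27000 Pa, q̄ = 0.00309 kg/kg → 0.00309 × 27000 / 9.8 = 8.51 mm
Layer 40–25 kPa: Δp = 150 hPa = 15000 Pa, q̄ = 0.00173 kg/kg → 0.00173 × 15000 / 9.8 = 2.65 mm
PW = 42.77 + 8.51 + 2.65 = 53.93 ≈ 53.9 mm.
Rainfall = ε × PW = 0.34 × 53.9 = 18.3 mm.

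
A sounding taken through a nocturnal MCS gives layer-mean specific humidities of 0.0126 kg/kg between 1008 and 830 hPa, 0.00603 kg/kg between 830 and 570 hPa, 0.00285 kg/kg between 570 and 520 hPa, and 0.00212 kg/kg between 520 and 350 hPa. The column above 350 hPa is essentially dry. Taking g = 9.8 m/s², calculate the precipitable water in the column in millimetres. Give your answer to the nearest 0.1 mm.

Precipitable water is the column-integrated vapour mass per unit area: PW = (1/g) Σ q̄ Δp, with q in kg/kg and Δp in Pa (1 kg/m² of water = 1 mm).
Layer 1008–830 hPa: Δp = 178 hPa = 17800 Pa, q̄ = 0.0126 kg/kg → 0.0126 × 17800 / 9.8 = 22.89 mm
Layer 830–570 hPa: Δp = 260 hPa = 26000 Pa, q̄ = 0.00603 kg/kg → 0.00603 × 26000 / 9.8 = 16.00 mm
Layer 570–520 hPa: Δp = 50 hPa = 5000 Pa, q̄ = 0.00285 kg/kg → 0.00285 × 5000 / 9.8 = 1.45 mm
Layer 520–350 hPa: Δp = 170 hPa = 17000 Pa, q̄ = 0.00212 kg/kg → 0.00212 × 17000 / 9.8 = 3.68 mm
PW = 22.89 + 16.00 + 1.45 + 3.68 = 44.02 ≈ 44.0 mm.

PW ≈ 44.0 mm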